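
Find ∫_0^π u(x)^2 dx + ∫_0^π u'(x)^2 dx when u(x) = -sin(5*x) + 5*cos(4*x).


||u||_{H^1(0,π)}^2 = -1700/9 + 451*π/2

u'(x) = -20*sin(4*x) - 5*cos(5*x).
Expand u² and (u')² and integrate term by term on (0, π), using: for integers n ≥ 1, ∫_0^π sin²(nx) dx = ∫_0^π cos²(nx) dx = π/2; for n ≠ n', ∫_0^π sin(nx)sin(n'x) dx = ∫_0^π cos(nx)cos(n'x) dx = 0; and by product-to-sum, ∫_0^π sin(nx)cos(n'x) dx = ½∫_0^π [sin((n+n')x) + sin((n−n')x)] dx, which is 0 when n+n' is even and 2n/(n²−n'²) when n+n' is odd (it need not vanish on (0, π)).
  u² squared terms: (-1)²·∫sin(5x)² dx = 1·π/2 = π/2;  (5)²·∫cos(4x)² dx = 25·π/2 = 25*π/2.
  u² cross terms: 2·(-1)·(5)·∫sin(5x)·cos(4x) dx = -10·(10/9) = -100/9.
  So ∫_0^π u² dx = π/2 + 25*π/2 − 100/9 = -100/9 + 13*π.
  (u')² squared terms: (-20)²·∫sin(4x)² dx = 400·π/2 = 200*π;  (-5)²·∫cos(5x)² dx = 25·π/2 = 25*π/2.
  (u')² cross terms: 2·(-20)·(-5)·∫sin(4x)·cos(5x) dx = 200·(-8/9) = -1600/9.
  So ∫_0^π (u')² dx = 200*π + 25*π/2 − 1600/9 = -1600/9 + 425*π/2.
||u||_{H^1}^2 = (-100/9 + 13*π) + (-1600/9 + 425*π/2) = -1700/9 + 451*π/2.


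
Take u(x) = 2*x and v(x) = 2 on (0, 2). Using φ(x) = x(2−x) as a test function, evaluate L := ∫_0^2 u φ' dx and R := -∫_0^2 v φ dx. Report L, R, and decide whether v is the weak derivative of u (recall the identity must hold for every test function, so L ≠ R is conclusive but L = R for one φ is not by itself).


LHS = -8/3, RHS = -8/3. Yes, v = u' weakly.

u(x) = 2*x, classical derivative u'(x) = 2.
φ(x) = x(2−x), so φ'(x) = 2 - 2*x.
Note φ(0) = φ(2) = 0, so the boundary term u·φ vanishes.
LHS = ∫_0^2 u(x) φ'(x) dx = ∫_0^2 (-4*x^2 + 4*x) dx. Term by term:
  ∫_0^2 -4*x^2 dx = -32/3;  ∫_0^2 4*x dx = 8.
Sum: -32/3 + 8 = -8/3.
So LHS = -8/3.
∫_0^2 v(x) φ(x) dx = ∫_0^2 (-2*x^2 + 4*x) dx. Term by term:
  ∫_0^2 -2*x^2 dx = -16/3;  ∫_0^2 4*x dx = 8.
Sum: -16/3 + 8 = 8/3.
So RHS = -∫_0^2 v(x) φ(x) dx = -8/3.
LHS = RHS, so the identity holds for this test φ.
Moreover u is smooth here and v(x) = u'(x) = 2 pointwise, so the identity holds for every test function. Hence v is the weak derivative of u.


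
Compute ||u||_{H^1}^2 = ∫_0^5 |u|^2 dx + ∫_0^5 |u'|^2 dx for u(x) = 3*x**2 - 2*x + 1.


||u||_{H^1}^2 = 16025/3

The H^1 norm (squared) on an interval (0, L) is
  ||u||_{H^1}^2 = ∫_0^L u(x)^2 dx + ∫_0^L u'(x)^2 dx.
Compute u'(x) = 6*x - 2.
Then u(x)^2 = 9*x**4 - 12*x**3 + 10*x**2 - 4*x + 1 and u'(x)^2 = 36*x**2 - 24*x + 4.
Integrate each monomial from 0 to 5 using ∫_0^5 c·x^n dx = c·5^(n+1)/(n+1):
  ∫_0^5 u(x)^2 dx = ∫_0^5 (9*x^4 - 12*x^3 + 10*x^2 - 4*x + 1) dx. Term by term:
    ∫_0^5 9*x^4 dx = 5625;  ∫_0^5 -12*x^3 dx = -1875;  ∫_0^5 10*x^2 dx = 1250/3;
    ∫_0^5 -4*x dx = -50;  ∫_0^5 1 dx = 5.
  Sum: 5625 − 1875 + 1250/3 − 50 + 5 = 12365/3.
  ∫_0^5 u'(x)^2 dx = ∫_0^5 (36*x^2 - 24*x + 4) dx. Term by term:
    ∫_0^5 36*x^2 dx = 1500;  ∫_0^5 -24*x dx = -300;  ∫_0^5 4 dx = 20.
  Sum: 1500 − 300 + 20 = 1220.
Adding: ||u||_{H^1}^2 = 12365/3 + 1220 = 16025/3.


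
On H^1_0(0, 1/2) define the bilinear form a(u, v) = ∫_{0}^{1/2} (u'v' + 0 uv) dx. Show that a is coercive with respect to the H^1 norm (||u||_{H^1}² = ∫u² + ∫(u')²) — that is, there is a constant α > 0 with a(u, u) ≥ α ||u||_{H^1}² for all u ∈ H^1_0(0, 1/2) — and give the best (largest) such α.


α = 4*π^2/(1 + 4*π^2)

Coercivity of a(·,·) on H^1_0(0, 1/2) means a(u, u) ≥ α ||u||_{H^1}² for every u ∈ H^1_0.
The interval has length L = 1/2, and Poincaré/coercivity depend only on L. Here a(u, u) = ∫(u')² + (0)·∫u².
Here c = 0, so a(u,u) = ∫(u')² alone. The condition a(u,u) ≥ α||u||_{H^1}² reads (1−α)∫(u')² ≥ (α−c)∫u². Any admissible α is ≤ 1 (rapidly oscillating u have ∫u²/∫(u')² → 0), and α = 1 would force 0 ≥ (1−c)∫u², impossible since c < 1; so 1−α > 0. By the sharp Poincaré inequality on H^1_0 of an interval of length L, ∫(u')² ≥ (π/L)²∫u² with equality for the first sine mode sin(π(x−x₀)/L) (x₀ the left endpoint), so the inequality holds for all u iff (1−α)(π/L)² ≥ α − c, i.e. α ≤ ((π/L)² + c)/((π/L)² + 1) = (1 + c(L/π)²)/(1 + (L/π)²). (Direct route, valid since c ≤ 0: Poincaré gives c∫u² ≥ c(L/π)²∫(u')², so a(u,u) ≥ (1 + c(L/π)²)∫(u')², while ||u||_{H^1}² ≤ (1 + (L/π)²)∫(u')²; dividing yields the same α.) With (π/L)² = 4*π^2 and c = 0, the largest admissible constant is α = ((π/L)² + c)/((π/L)² + 1).
Simplifying, α = 4*π^2/(1 + 4*π^2).


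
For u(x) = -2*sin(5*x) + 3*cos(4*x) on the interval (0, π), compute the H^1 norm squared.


||u||_{H^1(0,π)}^2 = -680/3 + 257*π/2

u'(x) = -12*sin(4*x) - 10*cos(5*x).
Expand u² and (u')² and integrate term by term on (0, π), using: for integers n ≥ 1, ∫_0^π sin²(nx) dx = ∫_0^π cos²(nx) dx = π/2; for n ≠ n', ∫_0^π sin(nx)sin(n'x) dx = ∫_0^π cos(nx)cos(n'x) dx = 0; and by product-to-sum, ∫_0^π sin(nx)cos(n'x) dx = ½∫_0^π [sin((n+n')x) + sin((n−n')x)] dx, which is 0 when n+n' is even and 2n/(n²−n'²) when n+n' is odd (it need not vanish on (0, π)).
  u² squared terms: (-2)²·∫sin(5x)² dx = 4·π/2 = 2*π;  (3)²·∫cos(4x)² dx = 9·π/2 = 9*π/2.
  u² cross terms: 2·(-2)·(3)·∫sin(5x)·cos(4x) dx = -12·(10/9) = -40/3.
  So ∫_0^π u² dx = 2*π + 9*π/2 − 40/3 = -40/3 + 13*π/2.
  (u')² squared terms: (-12)²·∫sin(4x)² dx = 144·π/2 = 72*π;  (-10)²·∫cos(5x)² dx = 100·π/2 = 50*π.
  (u')² cross terms: 2·(-12)·(-10)·∫sin(4x)·cos(5x) dx = 240·(-8/9) = -640/3.
  So ∫_0^π (u')² dx = 72*π + 50*π − 640/3 = -640/3 + 122*π.
||u||_{H^1}^2 = (-40/3 + 13*π/2) + (-640/3 + 122*π) = -680/3 + 257*π/2.


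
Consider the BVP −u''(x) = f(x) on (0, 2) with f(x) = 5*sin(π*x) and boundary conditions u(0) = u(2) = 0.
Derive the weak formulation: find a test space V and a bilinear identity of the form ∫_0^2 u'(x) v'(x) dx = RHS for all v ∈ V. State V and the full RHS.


V = H^1_0(0, 2) (so v(0) = v(2) = 0); weak form: ∫_0^2 u'v' dx = ∫_0^2 (5*sin(π*x)) v dx for all v ∈ V.

Multiply both sides by a test function v and integrate from 0 to 2:
  ∫_0^2 −u''(x) v(x) dx = ∫_0^2 f(x) v(x) dx.
Integrate the LHS by parts once:
  ∫_0^2 −u'' v dx = −[u'(x) v(x)]_0^2 + ∫_0^2 u'(x) v'(x) dx.
Thus ∫_0^2 u'(x) v'(x) dx = ∫_0^2 f(x) v(x) dx + [u'(x) v(x)]_0^2.
Choose V so that boundary terms are either known or forced to vanish.
u is Dirichlet: u(0) = u(2) = 0. Let V = H^1_0(0, 2); then v(0) = v(2) = 0, and [u' v]_0^2 = 0.
Weak formulation: find u (satisfying any essential BC) such that ∫_0^2 u'(x) v'(x) dx = ∫_0^2 f v dx for all v ∈ V.
Substituting f(x) = 5*sin(π*x), the right-hand side is ∫_0^2 (5*sin(π*x)) v dx.


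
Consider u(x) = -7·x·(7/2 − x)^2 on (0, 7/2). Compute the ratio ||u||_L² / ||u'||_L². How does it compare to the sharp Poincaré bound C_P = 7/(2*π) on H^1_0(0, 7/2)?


||u||_L² / ||u'||_L² = sqrt(14)/4 < C_P = 7/(2*π).

u(x) = -7·x·(7/2 − x)^2, so u'(x) = -21*x^2 + 98*x - 343/4.
u(x) = -7·x·(7/2 − x)^2 vanishes at x = 0 and x = 7/2, so u ∈ H^1_0(0, 7/2). Differentiate via the product rule and integrate the resulting polynomials term by term.
  ∫_0^7/2 u² dx = ∫_0^7/2 (49*x^6 - 686*x^5 + 7203*x^4/2 - 16807*x^3/2 + 117649*x^2/16) dx. Term by term:
    ∫_0^7/2 49*x^6 dx = 5764801/128;  ∫_0^7/2 -686*x^5 dx = -40353607/192;  ∫_0^7/2 7203*x^4/2 dx = 121060821/320;
    ∫_0^7/2 -16807*x^3/2 dx = -40353607/128;  ∫_0^7/2 117649*x^2/16 dx = 40353607/384.
  Sum: 5764801/128 − 40353607/192 + 121060821/320 − 40353607/128 + 40353607/384 = 5764801/1920.
  ∫_0^7/2 (u')² dx = ∫_0^7/2 (441*x^4 - 4116*x^3 + 26411*x^2/2 - 16807*x + 117649/16) dx. Term by term:
    ∫_0^7/2 441*x^4 dx = 7411887/160;  ∫_0^7/2 -4116*x^3 dx = -2470629/16;  ∫_0^7/2 26411*x^2/2 dx = 9058973/48;
    ∫_0^7/2 -16807*x dx = -823543/8;  ∫_0^7/2 117649/16 dx = 823543/32.
  Sum: 7411887/160 − 2470629/16 + 9058973/48 − 823543/8 + 823543/32 = 823543/240.
∫_0^7/2 u² dx = 5764801/1920, so ||u||_L² = 2401*sqrt(30)/240.
∫_0^7/2 (u')² dx = 823543/240, so ||u'||_L² = 343*sqrt(105)/60.
Ratio ||u||_L² / ||u'||_L² = sqrt(14)/4.
Sharp Poincaré constant on H^1_0(0, 7/2) is C_P = L/π = 7/(2*π), achieved by sin(2*π/7·x).
A polynomial bump cannot attain the sharp Poincaré constant (only the first sine eigenfunction does), so the ratio is strictly less than C_P, consistent with ||u||_L² ≤ C_P ||u'||_L².


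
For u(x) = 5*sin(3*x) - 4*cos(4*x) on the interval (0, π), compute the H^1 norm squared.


||u||_{H^1(0,π)}^2 = 4080/7 + 261*π

u'(x) = 16*sin(4*x) + 15*cos(3*x).
Expand u² and (u')² and integrate term by term on (0, π), using: for integers n ≥ 1, ∫_0^π sin²(nx) dx = ∫_0^π cos²(nx) dx = π/2; for n ≠ n', ∫_0^π sin(nx)sin(n'x) dx = ∫_0^π cos(nx)cos(n'x) dx = 0; and by product-to-sum, ∫_0^π sin(nx)cos(n'x) dx = ½∫_0^π [sin((n+n')x) + sin((n−n')x)] dx, which is 0 when n+n' is even and 2n/(n²−n'²) when n+n' is odd (it need not vanish on (0, π)).
  u² squared terms: (-4)²·∫cos(4x)² dx = 16·π/2 = 8*π;  (5)²·∫sin(3x)² dx = 25·π/2 = 25*π/2.
  u² cross terms: 2·(-4)·(5)·∫cos(4x)·sin(3x) dx = -40·(-6/7) = 240/7.
  So ∫_0^π u² dx = 8*π + 25*π/2 + 240/7 = 240/7 + 41*π/2.
  (u')² squared terms: (15)²·∫cos(3x)² dx = 225·π/2 = 225*π/2;  (16)²·∫sin(4x)² dx = 256·π/2 = 128*π.
  (u')² cross terms: 2·(15)·(16)·∫cos(3x)·sin(4x) dx = 480·(8/7) = 3840/7.
  So ∫_0^π (u')² dx = 225*π/2 + 128*π + 3840/7 = 3840/7 + 481*π/2.
||u||_{H^1}^2 = (240/7 + 41*π/2) + (3840/7 + 481*π/2) = 4080/7 + 261*π.


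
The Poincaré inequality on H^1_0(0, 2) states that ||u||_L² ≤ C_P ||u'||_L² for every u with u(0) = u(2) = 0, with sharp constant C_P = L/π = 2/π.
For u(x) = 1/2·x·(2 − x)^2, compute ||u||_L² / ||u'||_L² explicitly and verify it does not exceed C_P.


||u||_L² / ||u'||_L² = sqrt(14)/7 < C_P = 2/π.

u(x) = 1/2·x·(2 − x)^2, so u'(x) = (x/2 - 1)*(3*x - 2).
u(x) = 1/2·x·(2 − x)^2 vanishes at x = 0 and x = 2, so u ∈ H^1_0(0, 2). Differentiate via the product rule and integrate the resulting polynomials term by term.
  ∫_0^2 u² dx = ∫_0^2 (x^6/4 - 2*x^5 + 6*x^4 - 8*x^3 + 4*x^2) dx. Term by term:
    ∫_0^2 x^6/4 dx = 32/7;  ∫_0^2 -2*x^5 dx = -64/3;  ∫_0^2 6*x^4 dx = 192/5;
    ∫_0^2 -8*x^3 dx = -32;  ∫_0^2 4*x^2 dx = 32/3.
  Sum: 32/7 − 64/3 + 192/5 − 32 + 32/3 = 32/105.
  ∫_0^2 (u')² dx = ∫_0^2 (9*x^4/4 - 12*x^3 + 22*x^2 - 16*x + 4) dx. Term by term:
    ∫_0^2 9*x^4/4 dx = 72/5;  ∫_0^2 -12*x^3 dx = -48;  ∫_0^2 22*x^2 dx = 176/3;
    ∫_0^2 -16*x dx = -32;  ∫_0^2 4 dx = 8.
  Sum: 72/5 − 48 + 176/3 − 32 + 8 = 16/15.
∫_0^2 u² dx = 32/105, so ||u||_L² = 4*sqrt(210)/105.
∫_0^2 (u')² dx = 16/15, so ||u'||_L² = 4*sqrt(15)/15.
Ratio ||u||_L² / ||u'||_L² = sqrt(14)/7.
Sharp Poincaré constant on H^1_0(0, 2) is C_P = L/π = 2/π, achieved by sin(π/2·x).
A polynomial bump cannot attain the sharp Poincaré constant (only the first sine eigenfunction does), so the ratio is strictly less than C_P, consistent with ||u||_L² ≤ C_P ||u'||_L².


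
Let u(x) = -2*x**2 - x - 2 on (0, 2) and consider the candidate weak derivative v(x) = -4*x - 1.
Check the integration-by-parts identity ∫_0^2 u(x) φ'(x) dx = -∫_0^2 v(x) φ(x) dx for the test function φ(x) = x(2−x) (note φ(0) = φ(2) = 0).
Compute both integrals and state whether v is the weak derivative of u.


LHS = 20/3, RHS = 20/3. Yes, v = u' weakly.

u(x) = -2*x**2 - x - 2, classical derivative u'(x) = -4*x - 1.
φ(x) = x(2−x), so φ'(x) = 2 - 2*x.
Note φ(0) = φ(2) = 0, so the boundary term u·φ vanishes.
LHS = ∫_0^2 u(x) φ'(x) dx = ∫_0^2 (4*x^3 - 2*x^2 + 2*x - 4) dx. Term by term:
  ∫_0^2 4*x^3 dx = 16;  ∫_0^2 -2*x^2 dx = -16/3;  ∫_0^2 2*x dx = 4;
  ∫_0^2 -4 dx = -8.
Sum: 16 − 16/3 + 4 − 8 = 20/3.
So LHS = 20/3.
∫_0^2 v(x) φ(x) dx = ∫_0^2 (4*x^3 - 7*x^2 - 2*x) dx. Term by term:
  ∫_0^2 4*x^3 dx = 16;  ∫_0^2 -7*x^2 dx = -56/3;  ∫_0^2 -2*x dx = -4.
Sum: 16 − 56/3 − 4 = -20/3.
So RHS = -∫_0^2 v(x) φ(x) dx = 20/3.
LHS = RHS, so the identity holds for this test φ.
Moreover u is smooth here and v(x) = u'(x) = -4*x - 1 pointwise, so the identity holds for every test function. Hence v is the weak derivative of u.


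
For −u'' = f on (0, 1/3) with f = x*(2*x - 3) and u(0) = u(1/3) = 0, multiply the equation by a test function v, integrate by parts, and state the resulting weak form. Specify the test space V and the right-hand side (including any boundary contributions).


V = H^1_0(0, 1/3) (so v(0) = v(1/3) = 0); weak form: ∫_0^1/3 u'v' dx = ∫_0^1/3 (x*(2*x - 3)) v dx for all v ∈ V.

Multiply both sides by a test function v and integrate from 0 to 1/3:
  ∫_0^1/3 −u''(x) v(x) dx = ∫_0^1/3 f(x) v(x) dx.
Integrate the LHS by parts once:
  ∫_0^1/3 −u'' v dx = −[u'(x) v(x)]_0^1/3 + ∫_0^1/3 u'(x) v'(x) dx.
Thus ∫_0^1/3 u'(x) v'(x) dx = ∫_0^1/3 f(x) v(x) dx + [u'(x) v(x)]_0^1/3.
Choose V so that boundary terms are either known or forced to vanish.
u is Dirichlet: u(0) = u(1/3) = 0. Let V = H^1_0(0, 1/3); then v(0) = v(1/3) = 0, and [u' v]_0^1/3 = 0.
Weak formulation: find u (satisfying any essential BC) such that ∫_0^1/3 u'(x) v'(x) dx = ∫_0^1/3 f v dx for all v ∈ V.
Substituting f(x) = x*(2*x - 3), the right-hand side is ∫_0^1/3 (x*(2*x - 3)) v dx.


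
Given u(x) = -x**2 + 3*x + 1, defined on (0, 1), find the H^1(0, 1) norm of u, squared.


||u||_{H^1}^2 = 281/30

The H^1 norm (squared) on an interval (0, L) is
  ||u||_{H^1}^2 = ∫_0^L u(x)^2 dx + ∫_0^L u'(x)^2 dx.
Compute u'(x) = 3 - 2*x.
Then u(x)^2 = x**4 - 6*x**3 + 7*x**2 + 6*x + 1 and u'(x)^2 = 4*x**2 - 12*x + 9.
Integrate each monomial from 0 to 1 using ∫_0^1 c·x^n dx = c·1^(n+1)/(n+1):
  ∫_0^1 u(x)^2 dx = ∫_0^1 (x^4 - 6*x^3 + 7*x^2 + 6*x + 1) dx. Term by term:
    ∫_0^1 x^4 dx = 1/5;  ∫_0^1 -6*x^3 dx = -3/2;  ∫_0^1 7*x^2 dx = 7/3;
    ∫_0^1 6*x dx = 3;  ∫_0^1 1 dx = 1.
  Sum: 1/5 − 3/2 + 7/3 + 3 + 1 = 151/30.
  ∫_0^1 u'(x)^2 dx = ∫_0^1 (4*x^2 - 12*x + 9) dx. Term by term:
    ∫_0^1 4*x^2 dx = 4/3;  ∫_0^1 -12*x dx = -6;  ∫_0^1 9 dx = 9.
  Sum: 4/3 − 6 + 9 = 13/3.
Adding: ||u||_{H^1}^2 = 151/30 + 13/3 = 281/30.


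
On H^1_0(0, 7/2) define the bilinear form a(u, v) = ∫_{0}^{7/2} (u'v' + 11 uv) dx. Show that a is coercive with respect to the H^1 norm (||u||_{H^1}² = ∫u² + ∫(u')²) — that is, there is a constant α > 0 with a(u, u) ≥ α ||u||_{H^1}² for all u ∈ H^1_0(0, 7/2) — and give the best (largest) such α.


α = 1

Coercivity of a(·,·) on H^1_0(0, 7/2) means a(u, u) ≥ α ||u||_{H^1}² for every u ∈ H^1_0.
The interval has length L = 7/2, and Poincaré/coercivity depend only on L. Here a(u, u) = ∫(u')² + (11)·∫u².
Here c = 11 ≥ 1, so a(u,u) = ∫(u')² + c∫u² ≥ ∫(u')² + ∫u² = ||u||_{H^1}², i.e. α = 1 works. No larger α is possible: a(u,u) ≥ α||u||_{H^1}² means (1−α)∫(u')² ≥ (α−c)∫u², and for the modes u_n = sin(nπ(x−x₀)/L) (x₀ the left endpoint) one has ∫u_n²/∫(u_n')² = (L/(nπ))² → 0, so a(u_n,u_n)/||u_n||_{H^1}² → 1. Hence the optimal constant is α = 1.
Therefore α = 1.


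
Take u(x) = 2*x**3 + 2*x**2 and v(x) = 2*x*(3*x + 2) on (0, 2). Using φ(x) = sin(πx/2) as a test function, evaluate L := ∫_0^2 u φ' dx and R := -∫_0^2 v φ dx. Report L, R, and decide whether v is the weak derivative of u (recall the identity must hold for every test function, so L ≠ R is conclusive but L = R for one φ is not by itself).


LHS = -64/π + 192/π^3, RHS = -64/π + 192/π^3. Yes, v = u' weakly.

u(x) = 2*x**3 + 2*x**2, classical derivative u'(x) = 6*x**2 + 4*x.
φ(x) = sin(πx/2), so φ'(x) = π*cos(π*x/2)/2.
Note φ(0) = φ(2) = 0, so the boundary term u·φ vanishes.
LHS = ∫_0^2 u(x) φ'(x) dx = ∫_0^2 (π*x^3*cos(π*x/2) + π*x^2*cos(π*x/2)) dx. Term by term:
  ∫_0^2 π*x^2*cos(π*x/2) dx = -16/π;  ∫_0^2 π*x^3*cos(π*x/2) dx = -48/π + 192/π^3.
Sum: -16/π + -48/π + 192/π^3 = -64/π + 192/π^3.
So LHS = -64/π + 192/π^3.
∫_0^2 v(x) φ(x) dx = ∫_0^2 (6*x^2*sin(π*x/2) + 4*x*sin(π*x/2)) dx. Term by term:
  ∫_0^2 4*x*sin(π*x/2) dx = 16/π;  ∫_0^2 6*x^2*sin(π*x/2) dx = -192/π^3 + 48/π.
Sum: 16/π + -192/π^3 + 48/π = -192/π^3 + 64/π.
So RHS = -∫_0^2 v(x) φ(x) dx = -64/π + 192/π^3.
LHS = RHS, so the identity holds for this test φ.
Moreover u is smooth here and v(x) = u'(x) = 6*x**2 + 4*x pointwise, so the identity holds for every test function. Hence v is the weak derivative of u.


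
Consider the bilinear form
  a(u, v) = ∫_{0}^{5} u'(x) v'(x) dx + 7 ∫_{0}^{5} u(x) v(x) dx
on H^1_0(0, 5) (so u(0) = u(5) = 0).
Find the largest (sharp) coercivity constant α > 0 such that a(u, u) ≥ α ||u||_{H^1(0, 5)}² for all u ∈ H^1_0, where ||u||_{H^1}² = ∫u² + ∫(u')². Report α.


α = 1

Coercivity of a(·,·) on H^1_0(0, 5) means a(u, u) ≥ α ||u||_{H^1}² for every u ∈ H^1_0.
The interval has length L = 5, and Poincaré/coercivity depend only on L. Here a(u, u) = ∫(u')² + (7)·∫u².
Here c = 7 ≥ 1, so a(u,u) = ∫(u')² + c∫u² ≥ ∫(u')² + ∫u² = ||u||_{H^1}², i.e. α = 1 works. No larger α is possible: a(u,u) ≥ α||u||_{H^1}² means (1−α)∫(u')² ≥ (α−c)∫u², and for the modes u_n = sin(nπ(x−x₀)/L) (x₀ the left endpoint) one has ∫u_n²/∫(u_n')² = (L/(nπ))² → 0, so a(u_n,u_n)/||u_n||_{H^1}² → 1. Hence the optimal constant is α = 1.
Therefore α = 1.


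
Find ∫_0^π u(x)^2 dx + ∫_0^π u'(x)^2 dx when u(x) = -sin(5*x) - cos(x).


||u||_{H^1(0,π)}^2 = 14*π

u'(x) = sin(x) - 5*cos(5*x).
Expand u² and (u')² and integrate term by term on (0, π), using: for integers n ≥ 1, ∫_0^π sin²(nx) dx = ∫_0^π cos²(nx) dx = π/2; for n ≠ n', ∫_0^π sin(nx)sin(n'x) dx = ∫_0^π cos(nx)cos(n'x) dx = 0; and by product-to-sum, ∫_0^π sin(nx)cos(n'x) dx = ½∫_0^π [sin((n+n')x) + sin((n−n')x)] dx, which is 0 when n+n' is even and 2n/(n²−n'²) when n+n' is odd (it need not vanish on (0, π)).
  u² squared terms: (-1)²·∫cos(x)² dx = 1·π/2 = π/2;  (-1)²·∫sin(5x)² dx = 1·π/2 = π/2.
  u² cross terms: 2·(-1)·(-1)·∫cos(x)·sin(5x) dx = 2·(0) = 0.
  So ∫_0^π u² dx = π/2 + π/2 + 0 = π.
  (u')² squared terms: (-5)²·∫cos(5x)² dx = 25·π/2 = 25*π/2;  (1)²·∫sin(x)² dx = 1·π/2 = π/2.
  (u')² cross terms: 2·(-5)·(1)·∫cos(5x)·sin(x) dx = -10·(0) = 0.
  So ∫_0^π (u')² dx = 25*π/2 + π/2 + 0 = 13*π.
||u||_{H^1}^2 = (π) + (13*π) = 14*π.


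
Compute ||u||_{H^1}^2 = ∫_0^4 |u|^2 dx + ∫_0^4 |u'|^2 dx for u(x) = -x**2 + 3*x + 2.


||u||_{H^1}^2 = 324/5

The H^1 norm (squared) on an interval (0, L) is
  ||u||_{H^1}^2 = ∫_0^L u(x)^2 dx + ∫_0^L u'(x)^2 dx.
Compute u'(x) = 3 - 2*x.
Then u(x)^2 = x**4 - 6*x**3 + 5*x**2 + 12*x + 4 and u'(x)^2 = 4*x**2 - 12*x + 9.
Integrate each monomial from 0 to 4 using ∫_0^4 c·x^n dx = c·4^(n+1)/(n+1):
  ∫_0^4 u(x)^2 dx = ∫_0^4 (x^4 - 6*x^3 + 5*x^2 + 12*x + 4) dx. Term by term:
    ∫_0^4 x^4 dx = 1024/5;  ∫_0^4 -6*x^3 dx = -384;  ∫_0^4 5*x^2 dx = 320/3;
    ∫_0^4 12*x dx = 96;  ∫_0^4 4 dx = 16.
  Sum: 1024/5 − 384 + 320/3 + 96 + 16 = 592/15.
  ∫_0^4 u'(x)^2 dx = ∫_0^4 (4*x^2 - 12*x + 9) dx. Term by term:
    ∫_0^4 4*x^2 dx = 256/3;  ∫_0^4 -12*x dx = -96;  ∫_0^4 9 dx = 36.
  Sum: 256/3 − 96 + 36 = 76/3.
Adding: ||u||_{H^1}^2 = 592/15 + 76/3 = 324/5.


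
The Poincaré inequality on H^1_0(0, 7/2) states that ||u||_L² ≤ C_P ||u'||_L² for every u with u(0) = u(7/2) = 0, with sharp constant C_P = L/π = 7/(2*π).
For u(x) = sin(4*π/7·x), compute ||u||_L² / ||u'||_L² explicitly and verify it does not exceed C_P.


||u||_L² / ||u'||_L² = 7/(4*π) < C_P = 7/(2*π).

u(x) = sin(4*π/7·x), so u'(x) = 4*π*cos(4*π*x/7)/7.
Writing u(x) = A·sin(kπx/L) with A = 1 and k = 2, use ∫_0^L sin²(kπx/L) dx = L/2 and ∫_0^L cos²(kπx/L) dx = L/2.
u² = 1·sin²(4*π/7·x) and (u')² = 16*π^2/49·cos²(4*π/7·x), and each of sin², cos² integrates to L/2 = 7/4 over (0, 7/2).
∫_0^7/2 u² dx = 7/4, so ||u||_L² = sqrt(7)/2.
∫_0^7/2 (u')² dx = 4*π^2/7, so ||u'||_L² = 2*sqrt(7)*π/7.
Ratio ||u||_L² / ||u'||_L² = 7/(4*π).
Sharp Poincaré constant on H^1_0(0, 7/2) is C_P = L/π = 7/(2*π), achieved by sin(2*π/7·x).
This is the k = 2 harmonic; the ratio L/(kπ) is strictly less than C_P = L/π, consistent with the sharp inequality ||u||_L² ≤ C_P ||u'||_L².


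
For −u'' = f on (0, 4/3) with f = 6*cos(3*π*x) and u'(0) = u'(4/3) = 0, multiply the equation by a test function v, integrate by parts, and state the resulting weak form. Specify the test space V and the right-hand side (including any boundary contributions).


V = H^1(0, 4/3) (no boundary constraint on v; u is determined up to an additive constant); weak form: ∫_0^4/3 u'v' dx = ∫_0^4/3 (6*cos(3*π*x)) v dx for all v ∈ V.

Multiply both sides by a test function v and integrate from 0 to 4/3:
  ∫_0^4/3 −u''(x) v(x) dx = ∫_0^4/3 f(x) v(x) dx.
Integrate the LHS by parts once:
  ∫_0^4/3 −u'' v dx = −[u'(x) v(x)]_0^4/3 + ∫_0^4/3 u'(x) v'(x) dx.
Thus ∫_0^4/3 u'(x) v'(x) dx = ∫_0^4/3 f(x) v(x) dx + [u'(x) v(x)]_0^4/3.
Choose V so that boundary terms are either known or forced to vanish.
u has homogeneous Neumann: u'(0) = u'(4/3) = 0. So [u' v]_0^4/3 = 0·v(4/3) − 0·v(0) = 0 for any v; take V = H^1(0, 4/3).
Weak formulation: find u (satisfying any essential BC) such that ∫_0^4/3 u'(x) v'(x) dx = ∫_0^4/3 f v dx for all v ∈ V (homogeneous Neumann, so boundary terms vanish).
Substituting f(x) = 6*cos(3*π*x), the right-hand side is ∫_0^4/3 (6*cos(3*π*x)) v dx.
Compatibility check (pure Neumann): taking v ≡ 1 ∈ V gives 0 = ∫_0^4/3 f dx + (0) − (0), i.e. ∫_0^4/3 f dx must equal u'(0) − u'(4/3) = 0. Indeed ∫_0^4/3 (6*cos(3*π*x)) dx = 0, so the data are compatible. The solution is then unique only up to an additive constant (fix it e.g. by requiring ∫_0^4/3 u dx = 0).


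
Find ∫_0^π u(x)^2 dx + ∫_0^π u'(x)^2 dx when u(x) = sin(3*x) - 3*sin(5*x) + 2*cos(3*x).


||u||_{H^1(0,π)}^2 = 142*π

u'(x) = -6*sin(3*x) + 3*cos(3*x) - 15*cos(5*x).
Expand u² and (u')² and integrate term by term on (0, π), using: for integers n ≥ 1, ∫_0^π sin²(nx) dx = ∫_0^π cos²(nx) dx = π/2; for n ≠ n', ∫_0^π sin(nx)sin(n'x) dx = ∫_0^π cos(nx)cos(n'x) dx = 0; and by product-to-sum, ∫_0^π sin(nx)cos(n'x) dx = ½∫_0^π [sin((n+n')x) + sin((n−n')x)] dx, which is 0 when n+n' is even and 2n/(n²−n'²) when n+n' is odd (it need not vanish on (0, π)).
  u² squared terms: (-3)²·∫sin(5x)² dx = 9·π/2 = 9*π/2;  (2)²·∫cos(3x)² dx = 4·π/2 = 2*π;  (1)²·∫sin(3x)² dx = 1·π/2 = π/2.
  u² cross terms: 2·(-3)·(2)·∫sin(5x)·cos(3x) dx = -12·(0) = 0;  2·(-3)·(1)·∫sin(5x)·sin(3x) dx = -6·(0) = 0;  2·(2)·(1)·∫cos(3x)·sin(3x) dx = 4·(0) = 0.
  So ∫_0^π u² dx = 9*π/2 + 2*π + π/2 + 0 + 0 + 0 = 7*π.
  (u')² squared terms: (-15)²·∫cos(5x)² dx = 225·π/2 = 225*π/2;  (-6)²·∫sin(3x)² dx = 36·π/2 = 18*π;  (3)²·∫cos(3x)² dx = 9·π/2 = 9*π/2.
  (u')² cross terms: 2·(-15)·(-6)·∫cos(5x)·sin(3x) dx = 180·(0) = 0;  2·(-15)·(3)·∫cos(5x)·cos(3x) dx = -90·(0) = 0;  2·(-6)·(3)·∫sin(3x)·cos(3x) dx = -36·(0) = 0.
  So ∫_0^π (u')² dx = 225*π/2 + 18*π + 9*π/2 + 0 + 0 + 0 = 135*π.
||u||_{H^1}^2 = (7*π) + (135*π) = 142*π.


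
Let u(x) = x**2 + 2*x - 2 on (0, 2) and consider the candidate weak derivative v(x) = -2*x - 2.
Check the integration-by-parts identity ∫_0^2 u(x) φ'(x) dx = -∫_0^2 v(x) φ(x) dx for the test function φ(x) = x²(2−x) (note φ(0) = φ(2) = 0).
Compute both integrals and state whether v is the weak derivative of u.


LHS = -88/15, RHS = 88/15. No, v is not the weak derivative of u.

u(x) = x**2 + 2*x - 2, classical derivative u'(x) = 2*x + 2.
φ(x) = x²(2−x), so φ'(x) = x*(4 - 3*x).
Note φ(0) = φ(2) = 0, so the boundary term u·φ vanishes.
LHS = ∫_0^2 u(x) φ'(x) dx = ∫_0^2 (-3*x^4 - 2*x^3 + 14*x^2 - 8*x) dx. Term by term:
  ∫_0^2 -3*x^4 dx = -96/5;  ∫_0^2 -2*x^3 dx = -8;  ∫_0^2 14*x^2 dx = 112/3;
  ∫_0^2 -8*x dx = -16.
Sum: -96/5 − 8 + 112/3 − 16 = -88/15.
So LHS = -88/15.
∫_0^2 v(x) φ(x) dx = ∫_0^2 (2*x^4 - 2*x^3 - 4*x^2) dx. Term by term:
  ∫_0^2 2*x^4 dx = 64/5;  ∫_0^2 -2*x^3 dx = -8;  ∫_0^2 -4*x^2 dx = -32/3.
Sum: 64/5 − 8 − 32/3 = -88/15.
So RHS = -∫_0^2 v(x) φ(x) dx = 88/15.
LHS − RHS = -176/15 ≠ 0, so the identity fails.
(For a valid weak derivative the identity must hold for EVERY test function, in particular this one. The failure shows v is NOT the weak derivative of u.)
Correct weak derivative would be u'(x) = 2*x + 2.


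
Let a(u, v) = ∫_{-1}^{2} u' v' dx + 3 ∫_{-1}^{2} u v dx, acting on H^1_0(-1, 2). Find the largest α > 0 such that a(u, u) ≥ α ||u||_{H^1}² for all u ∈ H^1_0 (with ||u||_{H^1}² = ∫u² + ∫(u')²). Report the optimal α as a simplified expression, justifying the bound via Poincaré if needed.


α = 1

Coercivity of a(·,·) on H^1_0(-1, 2) means a(u, u) ≥ α ||u||_{H^1}² for every u ∈ H^1_0.
The interval has length L = 3, and Poincaré/coercivity depend only on L. Here a(u, u) = ∫(u')² + (3)·∫u².
Here c = 3 ≥ 1, so a(u,u) = ∫(u')² + c∫u² ≥ ∫(u')² + ∫u² = ||u||_{H^1}², i.e. α = 1 works. No larger α is possible: a(u,u) ≥ α||u||_{H^1}² means (1−α)∫(u')² ≥ (α−c)∫u², and for the modes u_n = sin(nπ(x−x₀)/L) (x₀ the left endpoint) one has ∫u_n²/∫(u_n')² = (L/(nπ))² → 0, so a(u_n,u_n)/||u_n||_{H^1}² → 1. Hence the optimal constant is α = 1.
Therefore α = 1.


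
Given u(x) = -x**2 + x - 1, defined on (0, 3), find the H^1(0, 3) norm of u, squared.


||u||_{H^1}^2 = 501/10

The H^1 norm (squared) on an interval (0, L) is
  ||u||_{H^1}^2 = ∫_0^L u(x)^2 dx + ∫_0^L u'(x)^2 dx.
Compute u'(x) = 1 - 2*x.
Then u(x)^2 = x**4 - 2*x**3 + 3*x**2 - 2*x + 1 and u'(x)^2 = 4*x**2 - 4*x + 1.
Integrate each monomial from 0 to 3 using ∫_0^3 c·x^n dx = c·3^(n+1)/(n+1):
  ∫_0^3 u(x)^2 dx = ∫_0^3 (x^4 - 2*x^3 + 3*x^2 - 2*x + 1) dx. Term by term:
    ∫_0^3 x^4 dx = 243/5;  ∫_0^3 -2*x^3 dx = -81/2;  ∫_0^3 3*x^2 dx = 27;
    ∫_0^3 -2*x dx = -9;  ∫_0^3 1 dx = 3.
  Sum: 243/5 − 81/2 + 27 − 9 + 3 = 291/10.
  ∫_0^3 u'(x)^2 dx = ∫_0^3 (4*x^2 - 4*x + 1) dx. Term by term:
    ∫_0^3 4*x^2 dx = 36;  ∫_0^3 -4*x dx = -18;  ∫_0^3 1 dx = 3.
  Sum: 36 − 18 + 3 = 21.
Adding: ||u||_{H^1}^2 = 291/10 + 21 = 501/10.


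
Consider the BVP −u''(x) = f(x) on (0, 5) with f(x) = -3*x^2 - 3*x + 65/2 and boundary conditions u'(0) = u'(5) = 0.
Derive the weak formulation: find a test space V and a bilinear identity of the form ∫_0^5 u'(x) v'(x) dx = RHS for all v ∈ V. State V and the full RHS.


V = H^1(0, 5) (no boundary constraint on v; u is determined up to an additive constant); weak form: ∫_0^5 u'v' dx = ∫_0^5 (-3*x^2 - 3*x + 65/2) v dx for all v ∈ V.

Multiply both sides by a test function v and integrate from 0 to 5:
  ∫_0^5 −u''(x) v(x) dx = ∫_0^5 f(x) v(x) dx.
Integrate the LHS by parts once:
  ∫_0^5 −u'' v dx = −[u'(x) v(x)]_0^5 + ∫_0^5 u'(x) v'(x) dx.
Thus ∫_0^5 u'(x) v'(x) dx = ∫_0^5 f(x) v(x) dx + [u'(x) v(x)]_0^5.
Choose V so that boundary terms are either known or forced to vanish.
u has homogeneous Neumann: u'(0) = u'(5) = 0. So [u' v]_0^5 = 0·v(5) − 0·v(0) = 0 for any v; take V = H^1(0, 5).
Weak formulation: find u (satisfying any essential BC) such that ∫_0^5 u'(x) v'(x) dx = ∫_0^5 f v dx for all v ∈ V (homogeneous Neumann, so boundary terms vanish).
Substituting f(x) = -3*x^2 - 3*x + 65/2, the right-hand side is ∫_0^5 (-3*x^2 - 3*x + 65/2) v dx.
Compatibility check (pure Neumann): taking v ≡ 1 ∈ V gives 0 = ∫_0^5 f dx + (0) − (0), i.e. ∫_0^5 f dx must equal u'(0) − u'(5) = 0. Indeed ∫_0^5 (-3*x^2 - 3*x + 65/2) dx = 0, so the data are compatible. The solution is then unique only up to an additive constant (fix it e.g. by requiring ∫_0^5 u dx = 0).


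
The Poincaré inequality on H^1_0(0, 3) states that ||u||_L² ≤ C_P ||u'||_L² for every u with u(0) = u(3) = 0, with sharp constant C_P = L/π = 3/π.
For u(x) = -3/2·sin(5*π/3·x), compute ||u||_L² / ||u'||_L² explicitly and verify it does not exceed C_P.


||u||_L² / ||u'||_L² = 3/(5*π) < C_P = 3/π.

u(x) = -3/2·sin(5*π/3·x), so u'(x) = -5*π*cos(5*π*x/3)/2.
Writing u(x) = A·sin(kπx/L) with A = -3/2 and k = 5, use ∫_0^L sin²(kπx/L) dx = L/2 and ∫_0^L cos²(kπx/L) dx = L/2.
u² = 9/4·sin²(5*π/3·x) and (u')² = 25*π^2/4·cos²(5*π/3·x), and each of sin², cos² integrates to L/2 = 3/2 over (0, 3).
∫_0^3 u² dx = 27/8, so ||u||_L² = 3*sqrt(6)/4.
∫_0^3 (u')² dx = 75*π^2/8, so ||u'||_L² = 5*sqrt(6)*π/4.
Ratio ||u||_L² / ||u'||_L² = 3/(5*π).
Sharp Poincaré constant on H^1_0(0, 3) is C_P = L/π = 3/π, achieved by sin(π/3·x).
This is the k = 5 harmonic; the ratio L/(kπ) is strictly less than C_P = L/π, consistent with the sharp inequality ||u||_L² ≤ C_P ||u'||_L².


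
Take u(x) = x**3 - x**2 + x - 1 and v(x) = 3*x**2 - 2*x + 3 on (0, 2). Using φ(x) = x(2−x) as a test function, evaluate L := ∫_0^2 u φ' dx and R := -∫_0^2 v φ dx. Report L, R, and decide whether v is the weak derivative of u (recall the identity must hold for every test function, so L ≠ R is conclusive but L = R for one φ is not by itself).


LHS = -52/15, RHS = -92/15. No, v is not the weak derivative of u.

u(x) = x**3 - x**2 + x - 1, classical derivative u'(x) = 3*x**2 - 2*x + 1.
φ(x) = x(2−x), so φ'(x) = 2 - 2*x.
Note φ(0) = φ(2) = 0, so the boundary term u·φ vanishes.
LHS = ∫_0^2 u(x) φ'(x) dx = ∫_0^2 (-2*x^4 + 4*x^3 - 4*x^2 + 4*x - 2) dx. Term by term:
  ∫_0^2 -2*x^4 dx = -64/5;  ∫_0^2 4*x^3 dx = 16;  ∫_0^2 -4*x^2 dx = -32/3;
  ∫_0^2 4*x dx = 8;  ∫_0^2 -2 dx = -4.
Sum: -64/5 + 16 − 32/3 + 8 − 4 = -52/15.
So LHS = -52/15.
∫_0^2 v(x) φ(x) dx = ∫_0^2 (-3*x^4 + 8*x^3 - 7*x^2 + 6*x) dx. Term by term:
  ∫_0^2 -3*x^4 dx = -96/5;  ∫_0^2 8*x^3 dx = 32;  ∫_0^2 -7*x^2 dx = -56/3;
  ∫_0^2 6*x dx = 12.
Sum: -96/5 + 32 − 56/3 + 12 = 92/15.
So RHS = -∫_0^2 v(x) φ(x) dx = -92/15.
LHS − RHS = 8/3 ≠ 0, so the identity fails.
(For a valid weak derivative the identity must hold for EVERY test function, in particular this one. The failure shows v is NOT the weak derivative of u.)
Correct weak derivative would be u'(x) = 3*x**2 - 2*x + 1.


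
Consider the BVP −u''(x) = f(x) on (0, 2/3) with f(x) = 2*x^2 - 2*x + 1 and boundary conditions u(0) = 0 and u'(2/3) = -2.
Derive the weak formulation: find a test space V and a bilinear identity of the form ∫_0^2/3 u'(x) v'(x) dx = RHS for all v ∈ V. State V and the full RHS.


V = {v ∈ H^1(0, 2/3) : v(0) = 0} (test functions vanish at x = 0 where u is specified); weak form: ∫_0^2/3 u'v' dx = ∫_0^2/3 (2*x^2 - 2*x + 1) v dx − 2·v(2/3) for all v ∈ V.

Multiply both sides by a test function v and integrate from 0 to 2/3:
  ∫_0^2/3 −u''(x) v(x) dx = ∫_0^2/3 f(x) v(x) dx.
Integrate the LHS by parts once:
  ∫_0^2/3 −u'' v dx = −[u'(x) v(x)]_0^2/3 + ∫_0^2/3 u'(x) v'(x) dx.
Thus ∫_0^2/3 u'(x) v'(x) dx = ∫_0^2/3 f(x) v(x) dx + [u'(x) v(x)]_0^2/3.
Choose V so that boundary terms are either known or forced to vanish.
Mixed BC: u(0) = 0 (Dirichlet) and u'(2/3) = -2 (Neumann). Define V = {v ∈ H^1(0, 2/3) : v(0) = 0}. Then [u' v]_0^2/3 = u'(2/3)·v(2/3) − u'(0)·0 = − 2·v(2/3).
Weak formulation: find u (satisfying any essential BC) such that ∫_0^2/3 u'(x) v'(x) dx = ∫_0^2/3 f v dx − 2·v(2/3) for all v ∈ V (Dirichlet at 0 absorbed into V; Neumann datum at x = 2/3 contributes the boundary term).
Substituting f(x) = 2*x^2 - 2*x + 1, the right-hand side is ∫_0^2/3 (2*x^2 - 2*x + 1) v dx − 2·v(2/3).


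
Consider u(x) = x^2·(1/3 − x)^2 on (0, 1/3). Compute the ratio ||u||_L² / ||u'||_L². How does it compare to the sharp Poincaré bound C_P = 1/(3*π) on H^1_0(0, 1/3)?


||u||_L² / ||u'||_L² = sqrt(3)/18 < C_P = 1/(3*π).

u(x) = x^2·(1/3 − x)^2, so u'(x) = 2*x*(3*x - 1)*(6*x - 1)/9.
u(x) = x^2·(1/3 − x)^2 vanishes at x = 0 and x = 1/3, so u ∈ H^1_0(0, 1/3). Differentiate via the product rule and integrate the resulting polynomials term by term.
  ∫_0^1/3 u² dx = ∫_0^1/3 (x^8 - 4*x^7/3 + 2*x^6/3 - 4*x^5/27 + x^4/81) dx. Term by term:
    ∫_0^1/3 x^8 dx = 1/177147;  ∫_0^1/3 -4*x^7/3 dx = -1/39366;  ∫_0^1/3 2*x^6/3 dx = 2/45927;
    ∫_0^1/3 -4*x^5/27 dx = -2/59049;  ∫_0^1/3 x^4/81 dx = 1/98415.
  Sum: 1/177147 − 1/39366 + 2/45927 − 2/59049 + 1/98415 = 1/12400290.
  ∫_0^1/3 (u')² dx = ∫_0^1/3 (16*x^6 - 16*x^5 + 52*x^4/9 - 8*x^3/9 + 4*x^2/81) dx. Term by term:
    ∫_0^1/3 16*x^6 dx = 16/15309;  ∫_0^1/3 -16*x^5 dx = -8/2187;  ∫_0^1/3 52*x^4/9 dx = 52/10935;
    ∫_0^1/3 -8*x^3/9 dx = -2/729;  ∫_0^1/3 4*x^2/81 dx = 4/6561.
  Sum: 16/15309 − 8/2187 + 52/10935 − 2/729 + 4/6561 = 2/229635.
∫_0^1/3 u² dx = 1/12400290, so ||u||_L² = sqrt(210)/51030.
∫_0^1/3 (u')² dx = 2/229635, so ||u'||_L² = sqrt(70)/2835.
Ratio ||u||_L² / ||u'||_L² = sqrt(3)/18.
Sharp Poincaré constant on H^1_0(0, 1/3) is C_P = L/π = 1/(3*π), achieved by sin(3*π·x).
A polynomial bump cannot attain the sharp Poincaré constant (only the first sine eigenfunction does), so the ratio is strictly less than C_P, consistent with ||u||_L² ≤ C_P ||u'||_L².


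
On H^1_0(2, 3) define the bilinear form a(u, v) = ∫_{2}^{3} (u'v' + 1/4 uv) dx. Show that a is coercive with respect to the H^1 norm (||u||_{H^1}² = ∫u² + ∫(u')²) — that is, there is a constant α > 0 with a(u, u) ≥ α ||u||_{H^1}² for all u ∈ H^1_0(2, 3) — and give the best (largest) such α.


α = (1/4 + π^2)/(1 + π^2)

Coercivity of a(·,·) on H^1_0(2, 3) means a(u, u) ≥ α ||u||_{H^1}² for every u ∈ H^1_0.
The interval has length L = 1, and Poincaré/coercivity depend only on L. Here a(u, u) = ∫(u')² + (1/4)·∫u².
Here 0 < c = 1/4 < 1. The condition a(u,u) ≥ α||u||_{H^1}² reads (1−α)∫(u')² ≥ (α−c)∫u². Any admissible α is ≤ 1 (rapidly oscillating u have ∫u²/∫(u')² → 0), and α = 1 would force 0 ≥ (1−c)∫u², impossible since c < 1; so 1−α > 0. By the sharp Poincaré inequality on H^1_0 of an interval of length L, ∫(u')² ≥ (π/L)²∫u² with equality for the first sine mode sin(π(x−x₀)/L) (x₀ the left endpoint), so the inequality holds for all u iff (1−α)(π/L)² ≥ α − c, i.e. α ≤ ((π/L)² + c)/((π/L)² + 1) = (1 + c(L/π)²)/(1 + (L/π)²). With (π/L)² = π^2 and c = 1/4, the largest admissible constant is α = ((π/L)² + c)/((π/L)² + 1).
Simplifying, α = (1/4 + π^2)/(1 + π^2).


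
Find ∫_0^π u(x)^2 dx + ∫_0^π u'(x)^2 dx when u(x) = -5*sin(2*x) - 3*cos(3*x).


||u||_{H^1(0,π)}^2 = -240 + 215*π/2

u'(x) = 9*sin(3*x) - 10*cos(2*x).
Expand u² and (u')² and integrate term by term on (0, π), using: for integers n ≥ 1, ∫_0^π sin²(nx) dx = ∫_0^π cos²(nx) dx = π/2; for n ≠ n', ∫_0^π sin(nx)sin(n'x) dx = ∫_0^π cos(nx)cos(n'x) dx = 0; and by product-to-sum, ∫_0^π sin(nx)cos(n'x) dx = ½∫_0^π [sin((n+n')x) + sin((n−n')x)] dx, which is 0 when n+n' is even and 2n/(n²−n'²) when n+n' is odd (it need not vanish on (0, π)).
  u² squared terms: (-5)²·∫sin(2x)² dx = 25·π/2 = 25*π/2;  (-3)²·∫cos(3x)² dx = 9·π/2 = 9*π/2.
  u² cross terms: 2·(-5)·(-3)·∫sin(2x)·cos(3x) dx = 30·(-4/5) = -24.
  So ∫_0^π u² dx = 25*π/2 + 9*π/2 − 24 = -24 + 17*π.
  (u')² squared terms: (-10)²·∫cos(2x)² dx = 100·π/2 = 50*π;  (9)²·∫sin(3x)² dx = 81·π/2 = 81*π/2.
  (u')² cross terms: 2·(-10)·(9)·∫cos(2x)·sin(3x) dx = -180·(6/5) = -216.
  So ∫_0^π (u')² dx = 50*π + 81*π/2 − 216 = -216 + 181*π/2.
||u||_{H^1}^2 = (-24 + 17*π) + (-216 + 181*π/2) = -240 + 215*π/2.


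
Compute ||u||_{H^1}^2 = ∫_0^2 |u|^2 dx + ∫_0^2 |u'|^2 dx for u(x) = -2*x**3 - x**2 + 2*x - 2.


||u||_{H^1}^2 = 38368/105

The H^1 norm (squared) on an interval (0, L) is
  ||u||_{H^1}^2 = ∫_0^L u(x)^2 dx + ∫_0^L u'(x)^2 dx.
Compute u'(x) = -6*x**2 - 2*x + 2.
Then u(x)^2 = 4*x**6 + 4*x**5 - 7*x**4 + 4*x**3 + 8*x**2 - 8*x + 4 and u'(x)^2 = 36*x**4 + 24*x**3 - 20*x**2 - 8*x + 4.
Integrate each monomial from 0 to 2 using ∫_0^2 c·x^n dx = c·2^(n+1)/(n+1):
  ∫_0^2 u(x)^2 dx = ∫_0^2 (4*x^6 + 4*x^5 - 7*x^4 + 4*x^3 + 8*x^2 - 8*x + 4) dx. Term by term:
    ∫_0^2 4*x^6 dx = 512/7;  ∫_0^2 4*x^5 dx = 128/3;  ∫_0^2 -7*x^4 dx = -224/5;
    ∫_0^2 4*x^3 dx = 16;  ∫_0^2 8*x^2 dx = 64/3;  ∫_0^2 -8*x dx = -16;
    ∫_0^2 4 dx = 8.
  Sum: 512/7 + 128/3 − 224/5 + 16 + 64/3 − 16 + 8 = 3512/35.
  ∫_0^2 u'(x)^2 dx = ∫_0^2 (36*x^4 + 24*x^3 - 20*x^2 - 8*x + 4) dx. Term by term:
    ∫_0^2 36*x^4 dx = 1152/5;  ∫_0^2 24*x^3 dx = 96;  ∫_0^2 -20*x^2 dx = -160/3;
    ∫_0^2 -8*x dx = -16;  ∫_0^2 4 dx = 8.
  Sum: 1152/5 + 96 − 160/3 − 16 + 8 = 3976/15.
Adding: ||u||_{H^1}^2 = 3512/35 + 3976/15 = 38368/105.


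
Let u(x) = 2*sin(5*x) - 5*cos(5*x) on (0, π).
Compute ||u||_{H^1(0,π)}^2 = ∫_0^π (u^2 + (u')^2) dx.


||u||_{H^1(0,π)}^2 = 377*π

u'(x) = 25*sin(5*x) + 10*cos(5*x).
Expand u² and (u')² and integrate term by term on (0, π), using: for integers n ≥ 1, ∫_0^π sin²(nx) dx = ∫_0^π cos²(nx) dx = π/2; for n ≠ n', ∫_0^π sin(nx)sin(n'x) dx = ∫_0^π cos(nx)cos(n'x) dx = 0; and by product-to-sum, ∫_0^π sin(nx)cos(n'x) dx = ½∫_0^π [sin((n+n')x) + sin((n−n')x)] dx, which is 0 when n+n' is even and 2n/(n²−n'²) when n+n' is odd (it need not vanish on (0, π)).
  u² squared terms: (-5)²·∫cos(5x)² dx = 25·π/2 = 25*π/2;  (2)²·∫sin(5x)² dx = 4·π/2 = 2*π.
  u² cross terms: 2·(-5)·(2)·∫cos(5x)·sin(5x) dx = -20·(0) = 0.
  So ∫_0^π u² dx = 25*π/2 + 2*π + 0 = 29*π/2.
  (u')² squared terms: (10)²·∫cos(5x)² dx = 100·π/2 = 50*π;  (25)²·∫sin(5x)² dx = 625·π/2 = 625*π/2.
  (u')² cross terms: 2·(10)·(25)·∫cos(5x)·sin(5x) dx = 500·(0) = 0.
  So ∫_0^π (u')² dx = 50*π + 625*π/2 + 0 = 725*π/2.
||u||_{H^1}^2 = (29*π/2) + (725*π/2) = 377*π.


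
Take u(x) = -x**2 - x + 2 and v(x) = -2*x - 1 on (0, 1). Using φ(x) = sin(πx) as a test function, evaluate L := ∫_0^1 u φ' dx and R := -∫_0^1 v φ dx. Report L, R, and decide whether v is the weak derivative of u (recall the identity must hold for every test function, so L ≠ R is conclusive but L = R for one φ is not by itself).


LHS = 4/π, RHS = 4/π. Yes, v = u' weakly.

u(x) = -x**2 - x + 2, classical derivative u'(x) = -2*x - 1.
φ(x) = sin(πx), so φ'(x) = π*cos(π*x).
Note φ(0) = φ(1) = 0, so the boundary term u·φ vanishes.
LHS = ∫_0^1 u(x) φ'(x) dx = ∫_0^1 (-π*x^2*cos(π*x) - π*x*cos(π*x) + 2*π*cos(π*x)) dx. Term by term:
  ∫_0^1 2*π*cos(π*x) dx = 0;  ∫_0^1 -π*x*cos(π*x) dx = 2/π;  ∫_0^1 -π*x^2*cos(π*x) dx = 2/π.
Sum: 0 + 2/π + 2/π = 4/π.
So LHS = 4/π.
∫_0^1 v(x) φ(x) dx = ∫_0^1 (-2*x*sin(π*x) - sin(π*x)) dx. Term by term:
  ∫_0^1 -sin(π*x) dx = -2/π;  ∫_0^1 -2*x*sin(π*x) dx = -2/π.
Sum: -2/π − 2/π = -4/π.
So RHS = -∫_0^1 v(x) φ(x) dx = 4/π.
LHS = RHS, so the identity holds for this test φ.
Moreover u is smooth here and v(x) = u'(x) = -2*x - 1 pointwise, so the identity holds for every test function. Hence v is the weak derivative of u.


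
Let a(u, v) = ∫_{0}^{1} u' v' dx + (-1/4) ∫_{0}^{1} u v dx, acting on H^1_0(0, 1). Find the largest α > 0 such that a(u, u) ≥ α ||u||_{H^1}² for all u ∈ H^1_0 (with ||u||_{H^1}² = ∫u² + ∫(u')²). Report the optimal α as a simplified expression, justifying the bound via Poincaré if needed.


α = (-1/4 + π^2)/(1 + π^2)

Coercivity of a(·,·) on H^1_0(0, 1) means a(u, u) ≥ α ||u||_{H^1}² for every u ∈ H^1_0.
The interval has length L = 1, and Poincaré/coercivity depend only on L. Here a(u, u) = ∫(u')² + (-1/4)·∫u².
Here c = -1/4 < 0 with |c| < (π/L)² = π^2, so coercivity still holds. The condition a(u,u) ≥ α||u||_{H^1}² reads (1−α)∫(u')² ≥ (α−c)∫u². Any admissible α is ≤ 1 (rapidly oscillating u have ∫u²/∫(u')² → 0), and α = 1 would force 0 ≥ (1−c)∫u², impossible since c < 1; so 1−α > 0. By the sharp Poincaré inequality on H^1_0 of an interval of length L, ∫(u')² ≥ (π/L)²∫u² with equality for the first sine mode sin(π(x−x₀)/L) (x₀ the left endpoint), so the inequality holds for all u iff (1−α)(π/L)² ≥ α − c, i.e. α ≤ ((π/L)² + c)/((π/L)² + 1) = (1 + c(L/π)²)/(1 + (L/π)²). (Direct route, valid since c ≤ 0: Poincaré gives c∫u² ≥ c(L/π)²∫(u')², so a(u,u) ≥ (1 + c(L/π)²)∫(u')², while ||u||_{H^1}² ≤ (1 + (L/π)²)∫(u')²; dividing yields the same α.) With (π/L)² = π^2 and c = -1/4, the largest admissible constant is α = ((π/L)² + c)/((π/L)² + 1).
Simplifying, α = (-1/4 + π^2)/(1 + π^2).
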